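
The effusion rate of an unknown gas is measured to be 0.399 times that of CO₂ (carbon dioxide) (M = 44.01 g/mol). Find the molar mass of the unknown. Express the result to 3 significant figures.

276 g/mol

Using Graham's law: rate_X/rate_CO₂ = √(M_CO₂/M_X).
0.399 = √(44.01/M_X)
M_X = 44.01 / 0.399² = 44.01 / 0.1592 = 276 g/mol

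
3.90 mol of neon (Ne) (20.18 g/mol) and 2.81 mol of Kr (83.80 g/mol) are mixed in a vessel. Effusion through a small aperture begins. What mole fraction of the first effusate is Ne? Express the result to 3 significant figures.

Each component's effusion rate ∝ (its partial pressure)·(1/√M) ∝ n_i/√M_i.
Mole fraction of Ne in the effusate = (n_Ne/√M_Ne) / (n_Ne/√M_Ne + n_Kr/√M_Kr)
= (3.90/√20.18) / (3.90/√20.18 + 2.81/√83.80) = 0.8682/(0.8682 + 0.3070) = 0.739.

0.739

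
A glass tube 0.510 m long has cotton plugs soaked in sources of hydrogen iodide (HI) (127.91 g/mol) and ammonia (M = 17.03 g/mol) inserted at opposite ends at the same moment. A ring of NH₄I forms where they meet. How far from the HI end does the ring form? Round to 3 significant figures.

0.136 m

In equal time, each gas travels a distance ∝ its rate ∝ 1/√M, so d_HI/d_NH₃ = √(M_NH₃/M_HI) = √(17.03/127.91) = 0.3649.
With d_HI + d_NH₃ = 0.510 m, d_NH₃ = 0.510/(1 + 0.3649) = 0.3737 m.
d_HI = 0.510 − 0.3737 = 0.136 m.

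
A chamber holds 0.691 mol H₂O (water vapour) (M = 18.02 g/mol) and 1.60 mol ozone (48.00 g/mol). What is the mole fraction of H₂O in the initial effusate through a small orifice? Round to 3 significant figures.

Rate_i ∝ x_i/√M_i (Graham's law weighted by mole fraction), so the effusate composition follows n_i/√M_i.
So x_H₂O in the escaping gas = (n_H₂O/√M_H₂O) / Σ(n_i/√M_i)
= (0.691/√18.02) / (0.691/√18.02 + 1.60/√48.00) = 0.1628/(0.1628 + 0.2309) = 0.413.

0.413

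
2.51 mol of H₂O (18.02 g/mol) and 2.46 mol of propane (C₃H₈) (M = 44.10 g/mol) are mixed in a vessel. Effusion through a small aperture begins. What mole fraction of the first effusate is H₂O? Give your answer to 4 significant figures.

0.6148

Rate_i ∝ x_i/√M_i (Graham's law weighted by mole fraction), so the effusate composition follows n_i/√M_i.
So x_H₂O in the escaping gas = (n_H₂O/√M_H₂O) / Σ(n_i/√M_i)
= (2.51/√18.02) / (2.51/√18.02 + 2.46/√44.10) = 0.5913/(0.5913 + 0.3704) = 0.6148.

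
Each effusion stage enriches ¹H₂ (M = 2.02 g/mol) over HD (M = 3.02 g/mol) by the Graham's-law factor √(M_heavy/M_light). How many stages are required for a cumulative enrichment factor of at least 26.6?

17

Per stage α = (3.02/2.02)^(1/2) = 1.49505^0.5, giving ln α = 0.2011.
Need α^N ≥ 26.6 ⇒ N ≥ ln(26.6) / ln α = 3.281 / 0.2011 = 16.32.
Minimum whole number of stages: N = 17.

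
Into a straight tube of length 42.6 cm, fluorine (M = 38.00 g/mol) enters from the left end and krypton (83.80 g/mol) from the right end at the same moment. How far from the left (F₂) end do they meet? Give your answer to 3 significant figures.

25.5 cm

In equal time, each gas travels a distance ∝ its rate ∝ 1/√M, so d_F₂/d_Kr = √(M_Kr/M_F₂) = √(83.80/38.00) = 1.485.
With d_F₂ + d_Kr = 42.6 cm, d_Kr = 42.6/(1 + 1.485) = 17.14 cm.
d_F₂ = 42.6 − 17.14 = 25.5 cm.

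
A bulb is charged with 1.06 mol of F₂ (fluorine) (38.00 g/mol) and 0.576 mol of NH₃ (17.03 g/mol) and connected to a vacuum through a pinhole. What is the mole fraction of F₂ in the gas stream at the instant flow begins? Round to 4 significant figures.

Rate_i ∝ x_i/√M_i (Graham's law weighted by mole fraction), so the effusate composition follows n_i/√M_i.
x_F₂(eff) = (n_F₂/√M_F₂) / (n_F₂/√M_F₂ + n_NH₃/√M_NH₃)
= (1.06/√38.00) / (1.06/√38.00 + 0.576/√17.03) = 0.1720/(0.1720 + 0.1396) = 0.5520.

0.5520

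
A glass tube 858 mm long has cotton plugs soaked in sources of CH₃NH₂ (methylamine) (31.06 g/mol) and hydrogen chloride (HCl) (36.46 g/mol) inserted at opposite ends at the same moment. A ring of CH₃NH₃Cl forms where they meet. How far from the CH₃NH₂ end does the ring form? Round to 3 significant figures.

446 mm

In equal time, each gas travels a distance ∝ its rate ∝ 1/√M, so d_CH₃NH₂/d_HCl = √(M_HCl/M_CH₃NH₂) = √(36.46/31.06) = 1.083.
With d_CH₃NH₂ + d_HCl = 858 mm, d_HCl = 858/(1 + 1.083) = 411.8 mm.
d_CH₃NH₂ = 858 − 411.8 = 446 mm.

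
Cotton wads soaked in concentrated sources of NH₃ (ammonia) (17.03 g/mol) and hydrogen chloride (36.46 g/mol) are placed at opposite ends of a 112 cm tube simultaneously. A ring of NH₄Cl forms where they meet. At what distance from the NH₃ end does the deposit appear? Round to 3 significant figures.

66.5 cm

Distances travelled in equal time are proportional to diffusion rates, so d_NH₃/d_HCl = √(M_HCl/M_NH₃) = √(36.46/17.03) = 1.463.
With d_NH₃ + d_HCl = 112 cm, d_HCl = 112/(1 + 1.463) = 45.47 cm.
d_NH₃ = 112 − 45.47 = 66.5 cm.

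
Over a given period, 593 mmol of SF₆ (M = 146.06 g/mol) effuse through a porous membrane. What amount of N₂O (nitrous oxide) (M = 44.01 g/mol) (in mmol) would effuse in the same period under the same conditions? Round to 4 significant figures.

1080 mmol

From Graham's law, rate_N₂O/rate_SF₆ = √(M_SF₆/M_N₂O) = √(146.06/44.01) = √3.319 = 1.822.
So the amount for N₂O is 593 × 1.822 = 1080 mmol.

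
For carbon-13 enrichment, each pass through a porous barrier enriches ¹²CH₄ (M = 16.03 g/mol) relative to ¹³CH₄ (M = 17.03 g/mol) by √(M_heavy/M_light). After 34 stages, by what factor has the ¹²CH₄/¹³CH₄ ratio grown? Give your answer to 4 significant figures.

Each stage multiplies the ratio by α = √(17.03/16.03), so after 34 stages the overall factor is α^34 = (17.03/16.03)^(34/2).
= 1.06238^17 = 2.798.

2.798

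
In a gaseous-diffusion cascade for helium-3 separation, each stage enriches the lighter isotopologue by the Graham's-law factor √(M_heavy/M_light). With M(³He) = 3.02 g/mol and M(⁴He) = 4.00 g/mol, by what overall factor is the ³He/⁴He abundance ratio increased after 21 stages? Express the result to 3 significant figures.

The single-stage factor is √(M_heavy/M_light), so 21 stages give [√(4.00/3.02)]^21 = (4.00/3.02)^(21/2).
= 1.32450^(21/2) = 19.1.

19.1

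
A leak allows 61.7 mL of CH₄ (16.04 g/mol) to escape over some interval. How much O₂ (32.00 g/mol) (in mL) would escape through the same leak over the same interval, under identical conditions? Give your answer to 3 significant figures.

Since effusion rate ∝ 1/√M, rate_O₂/rate_CH₄ = √(M_CH₄/M_O₂) = √(16.04/32.00) = √0.5012 = 0.7080.
So the volume for O₂ is 61.7 × 0.7080 = 43.7 mL.

43.7 mL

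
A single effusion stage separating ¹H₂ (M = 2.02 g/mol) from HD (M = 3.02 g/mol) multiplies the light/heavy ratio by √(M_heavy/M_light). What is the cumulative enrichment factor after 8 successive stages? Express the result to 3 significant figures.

The single-stage factor is √(M_heavy/M_light), so 8 stages give [√(3.02/2.02)]^8 = (3.02/2.02)^(8/2).
= 1.49505^4 = 5.00.

5.00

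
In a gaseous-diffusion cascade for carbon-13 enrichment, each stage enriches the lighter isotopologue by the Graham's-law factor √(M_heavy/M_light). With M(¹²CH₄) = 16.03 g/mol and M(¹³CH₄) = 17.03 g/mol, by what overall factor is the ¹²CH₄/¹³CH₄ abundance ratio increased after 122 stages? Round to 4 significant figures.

40.10

The single-stage factor is √(M_heavy/M_light), so 122 stages give [√(17.03/16.03)]^122 = (17.03/16.03)^(122/2).
= 1.06238^61 = 40.10.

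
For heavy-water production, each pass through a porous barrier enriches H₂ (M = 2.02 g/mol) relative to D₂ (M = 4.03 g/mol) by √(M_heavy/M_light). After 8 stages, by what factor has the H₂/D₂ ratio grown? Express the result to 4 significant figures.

15.84

Overall factor = α^8 with α = √(4.03/2.02), i.e. (4.03/2.02)^(8/2).
= 1.99505^4 = 15.84.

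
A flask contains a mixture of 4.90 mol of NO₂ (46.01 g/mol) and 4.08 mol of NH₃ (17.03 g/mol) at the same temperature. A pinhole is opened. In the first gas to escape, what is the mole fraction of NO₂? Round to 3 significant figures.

Rate_i ∝ x_i/√M_i (Graham's law weighted by mole fraction), so the effusate composition follows n_i/√M_i.
x_NO₂(eff) = (n_NO₂/√M_NO₂) / (n_NO₂/√M_NO₂ + n_NH₃/√M_NH₃)
= (4.90/√46.01) / (4.90/√46.01 + 4.08/√17.03) = 0.7224/(0.7224 + 0.9887) = 0.422.

0.422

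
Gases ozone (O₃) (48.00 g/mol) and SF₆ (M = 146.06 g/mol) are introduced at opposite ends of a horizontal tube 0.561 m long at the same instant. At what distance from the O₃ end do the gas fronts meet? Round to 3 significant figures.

0.357 m

Graham's law gives d_O₃/d_SF₆ = rate_O₃/rate_SF₆ = √(M_SF₆/M_O₃) = √(146.06/48.00) = 1.744.
With d_O₃ + d_SF₆ = 0.561 m, d_SF₆ = 0.561/(1 + 1.744) = 0.2044 m.
d_O₃ = 0.561 − 0.2044 = 0.357 m.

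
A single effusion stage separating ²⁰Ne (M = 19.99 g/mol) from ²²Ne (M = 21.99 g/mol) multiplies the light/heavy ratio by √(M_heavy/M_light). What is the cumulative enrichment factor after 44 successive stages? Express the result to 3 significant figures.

8.15

The single-stage factor is √(M_heavy/M_light), so 44 stages give [√(21.99/19.99)]^44 = (21.99/19.99)^(44/2).
= 1.10005^22 = 8.15.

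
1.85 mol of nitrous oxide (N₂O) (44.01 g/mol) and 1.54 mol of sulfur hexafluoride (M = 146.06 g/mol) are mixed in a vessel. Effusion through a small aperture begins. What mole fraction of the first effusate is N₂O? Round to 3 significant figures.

Each component's effusion rate ∝ (its partial pressure)·(1/√M) ∝ n_i/√M_i.
Mole fraction of N₂O in the effusate = (n_N₂O/√M_N₂O) / (n_N₂O/√M_N₂O + n_SF₆/√M_SF₆)
= (1.85/√44.01) / (1.85/√44.01 + 1.54/√146.06) = 0.2789/(0.2789 + 0.1274) = 0.686.

0.686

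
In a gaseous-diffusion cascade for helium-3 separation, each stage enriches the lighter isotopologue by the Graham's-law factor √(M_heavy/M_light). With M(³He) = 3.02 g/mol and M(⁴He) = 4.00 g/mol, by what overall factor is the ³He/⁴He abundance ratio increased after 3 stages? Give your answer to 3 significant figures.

1.52

The single-stage factor is √(M_heavy/M_light), so 3 stages give [√(4.00/3.02)]^3 = (4.00/3.02)^(3/2).
= 1.32450^(3/2) = 1.52.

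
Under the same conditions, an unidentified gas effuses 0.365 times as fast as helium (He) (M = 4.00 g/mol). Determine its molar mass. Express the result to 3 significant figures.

Using Graham's law: rate_X/rate_He = √(M_He/M_X).
0.365 = √(4.00/M_X)
M_X = 4.00 / 0.365² = 4.00 / 0.1332 = 30.0 g/mol

30.0 g/mol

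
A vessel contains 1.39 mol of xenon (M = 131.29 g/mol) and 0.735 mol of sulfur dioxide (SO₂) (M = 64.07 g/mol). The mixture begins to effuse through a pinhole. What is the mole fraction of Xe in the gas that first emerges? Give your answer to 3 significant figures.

0.569

Each component's effusion rate ∝ (its partial pressure)·(1/√M) ∝ n_i/√M_i.
Mole fraction of Xe in the effusate = (n_Xe/√M_Xe) / (n_Xe/√M_Xe + n_SO₂/√M_SO₂)
= (1.39/√131.29) / (1.39/√131.29 + 0.735/√64.07) = 0.1213/(0.1213 + 0.09182) = 0.569.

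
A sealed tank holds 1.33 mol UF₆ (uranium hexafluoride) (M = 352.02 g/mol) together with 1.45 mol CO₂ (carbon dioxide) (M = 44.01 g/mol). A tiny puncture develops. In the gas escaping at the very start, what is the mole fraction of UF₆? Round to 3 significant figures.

Each component's effusion rate ∝ (its partial pressure)·(1/√M) ∝ n_i/√M_i.
Mole fraction of UF₆ in the effusate = (n_UF₆/√M_UF₆) / (n_UF₆/√M_UF₆ + n_CO₂/√M_CO₂)
= (1.33/√352.02) / (1.33/√352.02 + 1.45/√44.01) = 0.07089/(0.07089 + 0.2186) = 0.245.

0.245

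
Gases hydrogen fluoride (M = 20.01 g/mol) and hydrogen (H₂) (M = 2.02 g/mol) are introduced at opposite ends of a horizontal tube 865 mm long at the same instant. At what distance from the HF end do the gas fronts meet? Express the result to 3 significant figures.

Distances travelled in equal time are proportional to diffusion rates, so d_HF/d_H₂ = √(M_H₂/M_HF) = √(2.02/20.01) = 0.3177.
With d_HF + d_H₂ = 865 mm, d_H₂ = 865/(1 + 0.3177) = 656.4 mm.
d_HF = 865 − 656.4 = 209 mm.

209 mm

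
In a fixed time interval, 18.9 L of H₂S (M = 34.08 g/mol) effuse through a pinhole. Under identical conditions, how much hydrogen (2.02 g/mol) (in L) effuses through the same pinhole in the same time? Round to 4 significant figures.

Graham's law gives rate_H₂/rate_H₂S = √(M_H₂S/M_H₂) = √(34.08/2.02) = √16.87 = 4.107.
So the volume for H₂ is 18.9 × 4.107 = 77.63 L.

77.63 L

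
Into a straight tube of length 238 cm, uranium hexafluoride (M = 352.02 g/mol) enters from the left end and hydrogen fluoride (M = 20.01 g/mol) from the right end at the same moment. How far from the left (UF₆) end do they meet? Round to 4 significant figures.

45.82 cm

In equal time, each gas travels a distance ∝ its rate ∝ 1/√M, so d_UF₆/d_HF = √(M_HF/M_UF₆) = √(20.01/352.02) = 0.2384.
With d_UF₆ + d_HF = 238 cm, d_HF = 238/(1 + 0.2384) = 192.2 cm.
d_UF₆ = 238 − 192.2 = 45.82 cm.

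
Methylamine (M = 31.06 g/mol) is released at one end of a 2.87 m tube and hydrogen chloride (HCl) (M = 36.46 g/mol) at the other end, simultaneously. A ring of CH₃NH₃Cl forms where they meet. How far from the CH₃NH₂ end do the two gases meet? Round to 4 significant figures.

1.492 m

The fronts meet when d_CH₃NH₂ + d_HCl = L with d_CH₃NH₂/d_HCl = √(M_HCl/M_CH₃NH₂) (Graham's law). Here √(M_HCl/M_CH₃NH₂) = √(36.46/31.06) = 1.083.
With d_CH₃NH₂ + d_HCl = 2.87 m, d_HCl = 2.87/(1 + 1.083) = 1.378 m.
d_CH₃NH₂ = 2.87 − 1.378 = 1.492 m.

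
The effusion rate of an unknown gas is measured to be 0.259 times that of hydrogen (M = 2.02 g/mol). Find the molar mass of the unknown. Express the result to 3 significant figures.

Using Graham's law: rate_X/rate_H₂ = √(M_H₂/M_X).
0.259 = √(2.02/M_X)
M_X = 2.02 / 0.259² = 2.02 / 0.06708 = 30.1 g/mol

30.1 g/mol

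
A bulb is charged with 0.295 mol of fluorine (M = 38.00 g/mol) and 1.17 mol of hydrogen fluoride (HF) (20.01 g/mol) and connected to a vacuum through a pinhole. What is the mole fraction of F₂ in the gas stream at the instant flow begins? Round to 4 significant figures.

0.1547

The effusion rate of species i is ∝ p_i/√M_i ∝ n_i/√M_i.
Mole fraction of F₂ in the effusate = (n_F₂/√M_F₂) / (n_F₂/√M_F₂ + n_HF/√M_HF)
= (0.295/√38.00) / (0.295/√38.00 + 1.17/√20.01) = 0.04786/(0.04786 + 0.2616) = 0.1547.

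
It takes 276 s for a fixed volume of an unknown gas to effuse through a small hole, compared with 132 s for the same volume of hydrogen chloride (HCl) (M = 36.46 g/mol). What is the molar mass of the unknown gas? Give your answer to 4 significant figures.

Since effusion rate ∝ 1/√M, t_X/t_HCl = √(M_X/M_HCl).
276/132 = 2.091 = √(M_X/36.46)
M_X = 36.46 × 2.091² = 36.46 × 4.372 = 159.4 g/mol

159.4 g/mol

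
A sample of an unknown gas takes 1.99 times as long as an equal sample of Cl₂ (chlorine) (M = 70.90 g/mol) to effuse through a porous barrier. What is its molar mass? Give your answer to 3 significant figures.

From Graham's law, t_X/t_Cl₂ = √(M_X/M_Cl₂).
1.99 = √(M_X/70.90)
M_X = 70.90 × 1.99² = 70.90 × 3.960 = 281 g/mol

281 g/mol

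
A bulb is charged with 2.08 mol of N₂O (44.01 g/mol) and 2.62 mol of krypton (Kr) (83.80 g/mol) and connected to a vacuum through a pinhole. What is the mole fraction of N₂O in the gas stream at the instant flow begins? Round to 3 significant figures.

Rate_i ∝ x_i/√M_i (Graham's law weighted by mole fraction), so the effusate composition follows n_i/√M_i.
So x_N₂O in the escaping gas = (n_N₂O/√M_N₂O) / Σ(n_i/√M_i)
= (2.08/√44.01) / (2.08/√44.01 + 2.62/√83.80) = 0.3135/(0.3135 + 0.2862) = 0.523.

0.523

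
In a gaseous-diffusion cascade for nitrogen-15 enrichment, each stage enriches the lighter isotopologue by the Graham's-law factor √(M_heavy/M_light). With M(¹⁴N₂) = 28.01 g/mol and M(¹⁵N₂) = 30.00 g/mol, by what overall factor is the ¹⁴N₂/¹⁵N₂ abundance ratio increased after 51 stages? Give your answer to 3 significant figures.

5.76

After 51 stages the ratio has grown by (√(30.00/28.01))^51 = (30.00/28.01)^(51/2).
= 1.07105^(51/2) = 5.76.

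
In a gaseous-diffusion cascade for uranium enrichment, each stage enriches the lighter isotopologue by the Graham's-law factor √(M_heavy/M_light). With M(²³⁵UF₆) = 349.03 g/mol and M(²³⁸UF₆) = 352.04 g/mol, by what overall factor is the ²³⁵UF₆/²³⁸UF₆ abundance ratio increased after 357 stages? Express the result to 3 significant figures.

Overall factor = α^357 with α = √(352.04/349.03), i.e. (352.04/349.03)^(357/2).
= 1.00862^(357/2) = 4.63.

4.63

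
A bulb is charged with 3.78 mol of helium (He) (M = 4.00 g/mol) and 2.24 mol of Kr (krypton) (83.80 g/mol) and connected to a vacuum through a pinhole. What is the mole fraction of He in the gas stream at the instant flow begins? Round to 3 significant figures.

Rate_i ∝ x_i/√M_i (Graham's law weighted by mole fraction), so the effusate composition follows n_i/√M_i.
So x_He in the escaping gas = (n_He/√M_He) / Σ(n_i/√M_i)
= (3.78/√4.00) / (3.78/√4.00 + 2.24/√83.80) = 1.890/(1.890 + 0.2447) = 0.885.

0.885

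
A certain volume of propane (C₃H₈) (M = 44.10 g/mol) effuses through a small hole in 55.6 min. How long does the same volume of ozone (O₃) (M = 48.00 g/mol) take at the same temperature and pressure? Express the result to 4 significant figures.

58.01 min

From Graham's law, t_O₃/t_C₃H₈ = √(M_O₃/M_C₃H₈) = √(48.00/44.10) = √1.088 = 1.043.
So the time for O₃ is 55.6 × 1.043 = 58.01 min.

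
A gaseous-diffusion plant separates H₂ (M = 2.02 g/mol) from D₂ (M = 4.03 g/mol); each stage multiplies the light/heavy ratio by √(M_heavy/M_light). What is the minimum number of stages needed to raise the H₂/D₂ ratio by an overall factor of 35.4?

11

Single-stage factor α = √(4.03/2.02), so ln α = ½ ln(1.99505) = 0.3453.
Need α^N ≥ 35.4 ⇒ N ≥ ln(35.4) / ln α = 3.567 / 0.3453 = 10.33.
Rounding up, N = 11 stages.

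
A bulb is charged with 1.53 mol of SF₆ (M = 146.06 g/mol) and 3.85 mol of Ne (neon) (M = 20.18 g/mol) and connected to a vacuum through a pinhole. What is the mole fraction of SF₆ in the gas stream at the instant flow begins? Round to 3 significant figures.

0.129

The effusion rate of species i is ∝ p_i/√M_i ∝ n_i/√M_i.
So x_SF₆ in the escaping gas = (n_SF₆/√M_SF₆) / Σ(n_i/√M_i)
= (1.53/√146.06) / (1.53/√146.06 + 3.85/√20.18) = 0.1266/(0.1266 + 0.8570) = 0.129.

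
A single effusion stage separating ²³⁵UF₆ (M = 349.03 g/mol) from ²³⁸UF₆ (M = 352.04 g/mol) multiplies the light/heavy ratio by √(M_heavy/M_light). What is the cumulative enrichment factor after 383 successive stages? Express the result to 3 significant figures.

Each stage multiplies the ratio by α = √(352.04/349.03), so after 383 stages the overall factor is α^383 = (352.04/349.03)^(383/2).
= 1.00862^(383/2) = 5.18.

5.18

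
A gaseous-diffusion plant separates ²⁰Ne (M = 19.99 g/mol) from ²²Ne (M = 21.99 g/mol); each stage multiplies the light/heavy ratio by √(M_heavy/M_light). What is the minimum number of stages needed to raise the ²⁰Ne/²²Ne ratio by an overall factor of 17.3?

60

Single-stage factor α = √(21.99/19.99), so ln α = ½ ln(1.10005) = 0.04768.
Need α^N ≥ 17.3 ⇒ N ≥ ln(17.3) / ln α = 2.851 / 0.04768 = 59.79.
So at least 60 stages are needed.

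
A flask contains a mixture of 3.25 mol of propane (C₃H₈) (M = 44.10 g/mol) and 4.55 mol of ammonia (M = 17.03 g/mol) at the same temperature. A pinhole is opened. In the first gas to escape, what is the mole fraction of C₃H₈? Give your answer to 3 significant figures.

Each component's effusion rate ∝ (its partial pressure)·(1/√M) ∝ n_i/√M_i.
x_C₃H₈(eff) = (n_C₃H₈/√M_C₃H₈) / (n_C₃H₈/√M_C₃H₈ + n_NH₃/√M_NH₃)
= (3.25/√44.10) / (3.25/√44.10 + 4.55/√17.03) = 0.4894/(0.4894 + 1.103) = 0.307.

0.307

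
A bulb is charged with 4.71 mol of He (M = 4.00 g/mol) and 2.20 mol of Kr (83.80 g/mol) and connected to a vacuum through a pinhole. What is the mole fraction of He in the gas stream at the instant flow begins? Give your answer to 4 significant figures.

Each component's effusion rate ∝ (its partial pressure)·(1/√M) ∝ n_i/√M_i.
x_He(eff) = (n_He/√M_He) / (n_He/√M_He + n_Kr/√M_Kr)
= (4.71/√4.00) / (4.71/√4.00 + 2.20/√83.80) = 2.355/(2.355 + 0.2403) = 0.9074.

0.9074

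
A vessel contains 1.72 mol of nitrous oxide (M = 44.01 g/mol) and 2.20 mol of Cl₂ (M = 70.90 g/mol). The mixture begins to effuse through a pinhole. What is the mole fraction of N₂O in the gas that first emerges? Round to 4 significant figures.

Each component's effusion rate ∝ (its partial pressure)·(1/√M) ∝ n_i/√M_i.
x_N₂O(eff) = (n_N₂O/√M_N₂O) / (n_N₂O/√M_N₂O + n_Cl₂/√M_Cl₂)
= (1.72/√44.01) / (1.72/√44.01 + 2.20/√70.90) = 0.2593/(0.2593 + 0.2613) = 0.4981.

0.4981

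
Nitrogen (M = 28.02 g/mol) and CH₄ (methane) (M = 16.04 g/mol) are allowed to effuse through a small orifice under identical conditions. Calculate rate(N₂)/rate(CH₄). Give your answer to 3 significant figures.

By Graham's law, rate_N₂/rate_CH₄ = √(M_CH₄/M_N₂) = √(16.04/28.02) = √0.5724 = 0.757.

0.757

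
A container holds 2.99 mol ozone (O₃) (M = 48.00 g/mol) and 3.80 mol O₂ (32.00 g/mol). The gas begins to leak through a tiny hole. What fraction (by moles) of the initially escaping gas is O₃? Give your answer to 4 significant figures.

0.3912

The effusion rate of species i is ∝ p_i/√M_i ∝ n_i/√M_i.
Mole fraction of O₃ in the effusate = (n_O₃/√M_O₃) / (n_O₃/√M_O₃ + n_O₂/√M_O₂)
= (2.99/√48.00) / (2.99/√48.00 + 3.80/√32.00) = 0.4316/(0.4316 + 0.6718) = 0.3912.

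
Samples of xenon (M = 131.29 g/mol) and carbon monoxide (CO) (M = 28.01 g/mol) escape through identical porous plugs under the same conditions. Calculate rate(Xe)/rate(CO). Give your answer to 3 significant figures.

0.462

From Graham's law, rate_Xe/rate_CO = √(M_CO/M_Xe) = √(28.01/131.29) = √0.2133 = 0.462.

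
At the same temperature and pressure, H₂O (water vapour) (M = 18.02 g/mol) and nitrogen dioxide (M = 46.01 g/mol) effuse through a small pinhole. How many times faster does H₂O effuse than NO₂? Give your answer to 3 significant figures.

Graham's law gives rate_H₂O/rate_NO₂ = √(M_NO₂/M_H₂O) = √(46.01/18.02) = √2.553 = 1.60.

1.60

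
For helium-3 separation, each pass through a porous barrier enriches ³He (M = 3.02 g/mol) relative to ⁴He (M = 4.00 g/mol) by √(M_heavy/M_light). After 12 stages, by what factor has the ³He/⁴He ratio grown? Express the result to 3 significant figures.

5.40

Each stage multiplies the ratio by α = √(4.00/3.02), so after 12 stages the overall factor is α^12 = (4.00/3.02)^(12/2).
= 1.32450^6 = 5.40.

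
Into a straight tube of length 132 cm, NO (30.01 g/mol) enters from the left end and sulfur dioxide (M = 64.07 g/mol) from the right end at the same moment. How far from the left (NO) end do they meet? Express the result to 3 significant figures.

78.4 cm

The fronts meet when d_NO + d_SO₂ = L with d_NO/d_SO₂ = √(M_SO₂/M_NO) (Graham's law). Here √(M_SO₂/M_NO) = √(64.07/30.01) = 1.461.
With d_NO + d_SO₂ = 132 cm, d_SO₂ = 132/(1 + 1.461) = 53.63 cm.
d_NO = 132 − 53.63 = 78.4 cm.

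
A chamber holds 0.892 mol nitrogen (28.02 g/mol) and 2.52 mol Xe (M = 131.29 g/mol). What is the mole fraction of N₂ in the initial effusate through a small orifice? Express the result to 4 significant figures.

0.4338

The effusion rate of species i is ∝ p_i/√M_i ∝ n_i/√M_i.
Mole fraction of N₂ in the effusate = (n_N₂/√M_N₂) / (n_N₂/√M_N₂ + n_Xe/√M_Xe)
= (0.892/√28.02) / (0.892/√28.02 + 2.52/√131.29) = 0.1685/(0.1685 + 0.2199) = 0.4338.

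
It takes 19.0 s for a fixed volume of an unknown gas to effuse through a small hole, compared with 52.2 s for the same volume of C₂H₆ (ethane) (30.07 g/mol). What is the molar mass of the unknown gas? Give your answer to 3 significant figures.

By Graham's law, t_X/t_C₂H₆ = √(M_X/M_C₂H₆).
19.0/52.2 = 0.3640 = √(M_X/30.07)
M_X = 30.07 × 0.3640² = 30.07 × 0.1325 = 3.98 g/mol

3.98 g/mol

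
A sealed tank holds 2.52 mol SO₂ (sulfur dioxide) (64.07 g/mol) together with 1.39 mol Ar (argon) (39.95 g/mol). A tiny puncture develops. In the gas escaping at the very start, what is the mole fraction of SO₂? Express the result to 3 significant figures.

0.589

Rate_i ∝ x_i/√M_i (Graham's law weighted by mole fraction), so the effusate composition follows n_i/√M_i.
x_SO₂(eff) = (n_SO₂/√M_SO₂) / (n_SO₂/√M_SO₂ + n_Ar/√M_Ar)
= (2.52/√64.07) / (2.52/√64.07 + 1.39/√39.95) = 0.3148/(0.3148 + 0.2199) = 0.589.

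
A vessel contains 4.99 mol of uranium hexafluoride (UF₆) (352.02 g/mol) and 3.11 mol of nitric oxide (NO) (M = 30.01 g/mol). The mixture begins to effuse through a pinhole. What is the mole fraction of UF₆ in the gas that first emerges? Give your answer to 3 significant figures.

0.319

Effusion rate of each component ∝ n_i/√M_i (partial pressure × 1/√M).
x_UF₆(eff) = (n_UF₆/√M_UF₆) / (n_UF₆/√M_UF₆ + n_NO/√M_NO)
= (4.99/√352.02) / (4.99/√352.02 + 3.11/√30.01) = 0.2660/(0.2660 + 0.5677) = 0.319.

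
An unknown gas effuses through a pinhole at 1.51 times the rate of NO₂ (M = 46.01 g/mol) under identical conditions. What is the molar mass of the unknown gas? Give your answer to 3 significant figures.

20.2 g/mol

From Graham's law, rate_X/rate_NO₂ = √(M_NO₂/M_X).
1.51 = √(46.01/M_X)
M_X = 46.01 / 1.51² = 46.01 / 2.280 = 20.2 g/mol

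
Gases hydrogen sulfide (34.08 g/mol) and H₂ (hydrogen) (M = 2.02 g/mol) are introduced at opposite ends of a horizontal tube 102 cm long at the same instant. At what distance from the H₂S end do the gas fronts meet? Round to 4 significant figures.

Distances travelled in equal time are proportional to diffusion rates, so d_H₂S/d_H₂ = √(M_H₂/M_H₂S) = √(2.02/34.08) = 0.2435.
With d_H₂S + d_H₂ = 102 cm, d_H₂ = 102/(1 + 0.2435) = 82.03 cm.
d_H₂S = 102 − 82.03 = 19.97 cm.

19.97 cm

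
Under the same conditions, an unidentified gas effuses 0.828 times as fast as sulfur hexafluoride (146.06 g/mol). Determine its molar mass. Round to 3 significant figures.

213 g/mol

Using Graham's law: rate_X/rate_SF₆ = √(M_SF₆/M_X).
0.828 = √(146.06/M_X)
M_X = 146.06 / 0.828² = 146.06 / 0.6856 = 213 g/mol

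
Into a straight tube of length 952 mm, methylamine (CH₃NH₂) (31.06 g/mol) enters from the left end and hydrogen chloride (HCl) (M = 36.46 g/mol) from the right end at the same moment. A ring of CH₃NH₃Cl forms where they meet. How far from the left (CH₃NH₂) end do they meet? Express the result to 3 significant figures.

495 mm

In equal time, each gas travels a distance ∝ its rate ∝ 1/√M, so d_CH₃NH₂/d_HCl = √(M_HCl/M_CH₃NH₂) = √(36.46/31.06) = 1.083.
With d_CH₃NH₂ + d_HCl = 952 mm, d_HCl = 952/(1 + 1.083) = 456.9 mm.
d_CH₃NH₂ = 952 − 456.9 = 495 mm.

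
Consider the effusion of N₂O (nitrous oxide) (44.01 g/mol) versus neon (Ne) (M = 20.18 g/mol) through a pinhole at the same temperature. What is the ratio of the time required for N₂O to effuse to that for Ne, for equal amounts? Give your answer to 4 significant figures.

Using Graham's law: t_N₂O/t_Ne = √(M_N₂O/M_Ne) = √(44.01/20.18) = √2.181 = 1.477.

1.477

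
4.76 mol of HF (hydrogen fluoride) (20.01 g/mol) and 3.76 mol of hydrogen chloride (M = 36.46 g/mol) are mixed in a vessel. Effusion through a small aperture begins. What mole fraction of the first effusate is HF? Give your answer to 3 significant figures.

0.631

Rate_i ∝ x_i/√M_i (Graham's law weighted by mole fraction), so the effusate composition follows n_i/√M_i.
So x_HF in the escaping gas = (n_HF/√M_HF) / Σ(n_i/√M_i)
= (4.76/√20.01) / (4.76/√20.01 + 3.76/√36.46) = 1.064/(1.064 + 0.6227) = 0.631.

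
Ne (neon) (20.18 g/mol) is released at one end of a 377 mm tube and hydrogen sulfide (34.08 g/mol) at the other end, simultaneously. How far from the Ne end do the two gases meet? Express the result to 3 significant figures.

213 mm

Graham's law gives d_Ne/d_H₂S = rate_Ne/rate_H₂S = √(M_H₂S/M_Ne) = √(34.08/20.18) = 1.300.
With d_Ne + d_H₂S = 377 mm, d_H₂S = 377/(1 + 1.300) = 163.9 mm.
d_Ne = 377 − 163.9 = 213 mm.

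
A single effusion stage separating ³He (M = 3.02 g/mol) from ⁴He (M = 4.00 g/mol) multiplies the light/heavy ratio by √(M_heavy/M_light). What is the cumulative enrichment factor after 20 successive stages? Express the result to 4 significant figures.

After 20 stages the ratio has grown by (√(4.00/3.02))^20 = (4.00/3.02)^(20/2).
= 1.32450^10 = 16.62.

16.62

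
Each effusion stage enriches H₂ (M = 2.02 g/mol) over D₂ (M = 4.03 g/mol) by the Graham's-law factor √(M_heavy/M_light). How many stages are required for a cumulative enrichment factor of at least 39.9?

With α = √(4.03/2.02) per stage, ln α = ½ ln(1.99505) = 0.3453.
Need α^N ≥ 39.9 ⇒ N ≥ ln(39.9) / ln α = 3.686 / 0.3453 = 10.67.
Rounding up, N = 11 stages.

11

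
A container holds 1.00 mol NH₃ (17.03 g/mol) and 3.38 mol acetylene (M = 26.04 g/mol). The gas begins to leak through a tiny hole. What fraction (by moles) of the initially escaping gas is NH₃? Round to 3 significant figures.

Rate_i ∝ x_i/√M_i (Graham's law weighted by mole fraction), so the effusate composition follows n_i/√M_i.
x_NH₃(eff) = (n_NH₃/√M_NH₃) / (n_NH₃/√M_NH₃ + n_C₂H₂/√M_C₂H₂)
= (1.00/√17.03) / (1.00/√17.03 + 3.38/√26.04) = 0.2423/(0.2423 + 0.6624) = 0.268.

0.268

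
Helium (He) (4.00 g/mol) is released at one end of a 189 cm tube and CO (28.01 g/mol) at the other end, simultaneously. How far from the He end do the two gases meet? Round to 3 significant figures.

The fronts meet when d_He + d_CO = L with d_He/d_CO = √(M_CO/M_He) (Graham's law). Here √(M_CO/M_He) = √(28.01/4.00) = 2.646.
With d_He + d_CO = 189 cm, d_CO = 189/(1 + 2.646) = 51.83 cm.
d_He = 189 − 51.83 = 137 cm.

137 cm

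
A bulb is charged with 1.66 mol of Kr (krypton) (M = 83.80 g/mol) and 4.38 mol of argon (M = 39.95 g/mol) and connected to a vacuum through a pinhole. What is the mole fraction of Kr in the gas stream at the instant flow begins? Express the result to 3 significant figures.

Effusion rate of each component ∝ n_i/√M_i (partial pressure × 1/√M).
x_Kr(eff) = (n_Kr/√M_Kr) / (n_Kr/√M_Kr + n_Ar/√M_Ar)
= (1.66/√83.80) / (1.66/√83.80 + 4.38/√39.95) = 0.1813/(0.1813 + 0.6930) = 0.207.

0.207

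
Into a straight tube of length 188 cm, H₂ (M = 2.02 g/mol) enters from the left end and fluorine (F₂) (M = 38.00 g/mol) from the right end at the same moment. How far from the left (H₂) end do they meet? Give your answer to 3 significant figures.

153 cm

Distances travelled in equal time are proportional to diffusion rates, so d_H₂/d_F₂ = √(M_F₂/M_H₂) = √(38.00/2.02) = 4.337.
With d_H₂ + d_F₂ = 188 cm, d_F₂ = 188/(1 + 4.337) = 35.22 cm.
d_H₂ = 188 − 35.22 = 153 cm.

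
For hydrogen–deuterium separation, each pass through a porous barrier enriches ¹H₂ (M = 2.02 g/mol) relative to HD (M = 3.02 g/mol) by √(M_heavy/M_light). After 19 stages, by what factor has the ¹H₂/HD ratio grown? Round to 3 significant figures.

Each stage multiplies the ratio by α = √(3.02/2.02), so after 19 stages the overall factor is α^19 = (3.02/2.02)^(19/2).
= 1.49505^(19/2) = 45.6.

45.6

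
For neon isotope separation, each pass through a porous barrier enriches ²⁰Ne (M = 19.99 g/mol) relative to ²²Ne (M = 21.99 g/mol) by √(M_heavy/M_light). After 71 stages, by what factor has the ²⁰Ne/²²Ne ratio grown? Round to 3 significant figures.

29.5

After 71 stages the ratio has grown by (√(21.99/19.99))^71 = (21.99/19.99)^(71/2).
= 1.10005^(71/2) = 29.5.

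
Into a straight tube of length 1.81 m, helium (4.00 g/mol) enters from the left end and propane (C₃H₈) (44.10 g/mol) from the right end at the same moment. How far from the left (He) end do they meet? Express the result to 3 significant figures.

1.39 m

Distances travelled in equal time are proportional to diffusion rates, so d_He/d_C₃H₈ = √(M_C₃H₈/M_He) = √(44.10/4.00) = 3.320.
With d_He + d_C₃H₈ = 1.81 m, d_C₃H₈ = 1.81/(1 + 3.320) = 0.4189 m.
d_He = 1.81 − 0.4189 = 1.39 m.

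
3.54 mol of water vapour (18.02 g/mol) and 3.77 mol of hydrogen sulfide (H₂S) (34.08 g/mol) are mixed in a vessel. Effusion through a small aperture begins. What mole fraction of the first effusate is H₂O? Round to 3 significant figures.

The effusion rate of species i is ∝ p_i/√M_i ∝ n_i/√M_i.
x_H₂O(eff) = (n_H₂O/√M_H₂O) / (n_H₂O/√M_H₂O + n_H₂S/√M_H₂S)
= (3.54/√18.02) / (3.54/√18.02 + 3.77/√34.08) = 0.8339/(0.8339 + 0.6458) = 0.564.

0.564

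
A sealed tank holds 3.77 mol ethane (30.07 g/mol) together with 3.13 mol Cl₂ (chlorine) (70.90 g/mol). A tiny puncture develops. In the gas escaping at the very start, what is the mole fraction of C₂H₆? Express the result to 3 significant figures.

0.649

Each component's effusion rate ∝ (its partial pressure)·(1/√M) ∝ n_i/√M_i.
x_C₂H₆(eff) = (n_C₂H₆/√M_C₂H₆) / (n_C₂H₆/√M_C₂H₆ + n_Cl₂/√M_Cl₂)
= (3.77/√30.07) / (3.77/√30.07 + 3.13/√70.90) = 0.6875/(0.6875 + 0.3717) = 0.649.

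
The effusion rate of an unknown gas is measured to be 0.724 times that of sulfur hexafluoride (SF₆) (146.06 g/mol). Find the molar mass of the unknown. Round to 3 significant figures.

279 g/mol

Since effusion rate ∝ 1/√M, rate_X/rate_SF₆ = √(M_SF₆/M_X).
0.724 = √(146.06/M_X)
M_X = 146.06 / 0.724² = 146.06 / 0.5242 = 279 g/mol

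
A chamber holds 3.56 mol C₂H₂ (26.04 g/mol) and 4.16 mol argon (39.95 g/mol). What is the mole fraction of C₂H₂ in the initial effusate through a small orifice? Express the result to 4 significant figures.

0.5146

Each component's effusion rate ∝ (its partial pressure)·(1/√M) ∝ n_i/√M_i.
So x_C₂H₂ in the escaping gas = (n_C₂H₂/√M_C₂H₂) / Σ(n_i/√M_i)
= (3.56/√26.04) / (3.56/√26.04 + 4.16/√39.95) = 0.6976/(0.6976 + 0.6582) = 0.5146.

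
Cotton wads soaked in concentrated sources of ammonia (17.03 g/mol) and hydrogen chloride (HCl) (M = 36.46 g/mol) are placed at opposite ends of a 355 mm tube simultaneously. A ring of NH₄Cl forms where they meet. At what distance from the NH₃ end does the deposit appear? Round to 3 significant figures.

The fronts meet when d_NH₃ + d_HCl = L with d_NH₃/d_HCl = √(M_HCl/M_NH₃) (Graham's law). Here √(M_HCl/M_NH₃) = √(36.46/17.03) = 1.463.
With d_NH₃ + d_HCl = 355 mm, d_HCl = 355/(1 + 1.463) = 144.1 mm.
d_NH₃ = 355 − 144.1 = 211 mm.

211 mm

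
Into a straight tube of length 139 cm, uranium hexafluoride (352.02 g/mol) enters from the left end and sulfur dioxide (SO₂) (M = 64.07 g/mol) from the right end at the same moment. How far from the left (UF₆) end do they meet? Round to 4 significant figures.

41.57 cm

In equal time, each gas travels a distance ∝ its rate ∝ 1/√M, so d_UF₆/d_SO₂ = √(M_SO₂/M_UF₆) = √(64.07/352.02) = 0.4266.
With d_UF₆ + d_SO₂ = 139 cm, d_SO₂ = 139/(1 + 0.4266) = 97.43 cm.
d_UF₆ = 139 − 97.43 = 41.57 cm.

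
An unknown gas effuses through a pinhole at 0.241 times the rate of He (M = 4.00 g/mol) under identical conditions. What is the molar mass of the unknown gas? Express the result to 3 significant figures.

Using Graham's law: rate_X/rate_He = √(M_He/M_X).
0.241 = √(4.00/M_X)
M_X = 4.00 / 0.241² = 4.00 / 0.05808 = 68.9 g/mol

68.9 g/mol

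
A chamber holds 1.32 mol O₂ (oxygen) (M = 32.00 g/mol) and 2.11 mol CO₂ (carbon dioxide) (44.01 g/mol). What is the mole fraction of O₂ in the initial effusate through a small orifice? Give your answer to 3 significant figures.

Each component's effusion rate ∝ (its partial pressure)·(1/√M) ∝ n_i/√M_i.
So x_O₂ in the escaping gas = (n_O₂/√M_O₂) / Σ(n_i/√M_i)
= (1.32/√32.00) / (1.32/√32.00 + 2.11/√44.01) = 0.2333/(0.2333 + 0.3181) = 0.423.

0.423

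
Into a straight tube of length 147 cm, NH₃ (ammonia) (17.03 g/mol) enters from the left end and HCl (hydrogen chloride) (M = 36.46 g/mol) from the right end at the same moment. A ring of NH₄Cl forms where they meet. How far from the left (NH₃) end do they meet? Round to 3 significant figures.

87.3 cm

The fronts meet when d_NH₃ + d_HCl = L with d_NH₃/d_HCl = √(M_HCl/M_NH₃) (Graham's law). Here √(M_HCl/M_NH₃) = √(36.46/17.03) = 1.463.
With d_NH₃ + d_HCl = 147 cm, d_HCl = 147/(1 + 1.463) = 59.68 cm.
d_NH₃ = 147 − 59.68 = 87.3 cm.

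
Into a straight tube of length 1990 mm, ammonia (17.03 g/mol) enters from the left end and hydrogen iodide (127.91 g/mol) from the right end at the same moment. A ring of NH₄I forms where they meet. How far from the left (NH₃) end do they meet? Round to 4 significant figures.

1458 mm

Graham's law gives d_NH₃/d_HI = rate_NH₃/rate_HI = √(M_HI/M_NH₃) = √(127.91/17.03) = 2.741.
With d_NH₃ + d_HI = 1990 mm, d_HI = 1990/(1 + 2.741) = 532.0 mm.
d_NH₃ = 1990 − 532.0 = 1458 mm.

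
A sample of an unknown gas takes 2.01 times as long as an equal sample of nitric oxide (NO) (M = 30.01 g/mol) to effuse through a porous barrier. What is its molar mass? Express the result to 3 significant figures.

121 g/mol

By Graham's law, t_X/t_NO = √(M_X/M_NO).
2.01 = √(M_X/30.01)
M_X = 30.01 × 2.01² = 30.01 × 4.040 = 121 g/mol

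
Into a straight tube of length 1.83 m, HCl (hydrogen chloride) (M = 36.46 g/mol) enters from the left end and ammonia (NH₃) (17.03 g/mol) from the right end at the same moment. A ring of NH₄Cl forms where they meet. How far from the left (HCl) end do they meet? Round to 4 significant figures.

0.7429 m

In equal time, each gas travels a distance ∝ its rate ∝ 1/√M, so d_HCl/d_NH₃ = √(M_NH₃/M_HCl) = √(17.03/36.46) = 0.6834.
With d_HCl + d_NH₃ = 1.83 m, d_NH₃ = 1.83/(1 + 0.6834) = 1.087 m.
d_HCl = 1.83 − 1.087 = 0.7429 m.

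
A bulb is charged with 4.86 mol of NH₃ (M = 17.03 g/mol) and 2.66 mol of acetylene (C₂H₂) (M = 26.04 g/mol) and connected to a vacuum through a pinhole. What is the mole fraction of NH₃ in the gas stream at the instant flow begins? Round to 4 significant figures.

Effusion rate of each component ∝ n_i/√M_i (partial pressure × 1/√M).
Mole fraction of NH₃ in the effusate = (n_NH₃/√M_NH₃) / (n_NH₃/√M_NH₃ + n_C₂H₂/√M_C₂H₂)
= (4.86/√17.03) / (4.86/√17.03 + 2.66/√26.04) = 1.178/(1.178 + 0.5213) = 0.6932.

0.6932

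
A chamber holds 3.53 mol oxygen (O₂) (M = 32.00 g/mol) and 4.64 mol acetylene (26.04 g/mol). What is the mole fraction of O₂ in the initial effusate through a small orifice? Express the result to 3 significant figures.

0.407

Rate_i ∝ x_i/√M_i (Graham's law weighted by mole fraction), so the effusate composition follows n_i/√M_i.
Mole fraction of O₂ in the effusate = (n_O₂/√M_O₂) / (n_O₂/√M_O₂ + n_C₂H₂/√M_C₂H₂)
= (3.53/√32.00) / (3.53/√32.00 + 4.64/√26.04) = 0.6240/(0.6240 + 0.9093) = 0.407.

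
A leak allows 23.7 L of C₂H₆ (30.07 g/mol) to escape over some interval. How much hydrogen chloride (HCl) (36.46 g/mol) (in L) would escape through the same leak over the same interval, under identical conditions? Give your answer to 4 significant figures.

By Graham's law, rate_HCl/rate_C₂H₆ = √(M_C₂H₆/M_HCl) = √(30.07/36.46) = √0.8247 = 0.9082.
So the volume for HCl is 23.7 × 0.9082 = 21.52 L.

21.52 L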